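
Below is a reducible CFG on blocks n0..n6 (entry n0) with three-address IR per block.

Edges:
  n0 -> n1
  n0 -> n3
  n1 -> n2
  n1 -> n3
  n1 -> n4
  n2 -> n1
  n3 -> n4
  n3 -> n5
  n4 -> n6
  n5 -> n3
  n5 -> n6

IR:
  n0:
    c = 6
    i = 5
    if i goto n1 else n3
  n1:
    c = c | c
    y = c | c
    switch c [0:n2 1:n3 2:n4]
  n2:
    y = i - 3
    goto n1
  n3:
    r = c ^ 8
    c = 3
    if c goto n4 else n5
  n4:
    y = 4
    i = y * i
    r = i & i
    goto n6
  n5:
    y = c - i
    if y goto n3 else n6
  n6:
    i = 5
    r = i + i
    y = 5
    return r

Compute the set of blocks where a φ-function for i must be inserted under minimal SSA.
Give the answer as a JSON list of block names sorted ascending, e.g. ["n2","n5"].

Answer: ["n6"]

Working:
idom tree: n1←n0 n2←n1 n3←n0 n4←n0 n5←n3 n6←n0
Dom∩ at merges:
  n1: preds {n0,n2}: {n0} ∩ {n0,n1,n2} = {n0}; idom=n0
  n3: preds {n0,n1,n5}: {n0} ∩ {n0,n1} ∩ {n0,n3,n5} = {n0}; idom=n0
  n4: preds {n1,n3}: {n0,n1} ∩ {n0,n3} = {n0}; idom=n0
  n6: preds {n4,n5}: {n0,n4} ∩ {n0,n3,n5} = {n0}; idom=n0

Frontier:
  n1←n0: walk · to n0
  n1←n2: walk n2→n1 to n0
  n3←n0: walk · to n0
  n3←n1: walk n1 to n0
  n3←n5: walk n5→n3 to n0
  n4←n1: walk n1 to n0
  n4←n3: walk n3 to n0
  n6←n4: walk n4 to n0
  n6←n5: walk n5→n3 to n0
  DF(n0)=∅
  DF(n1)={n1,n3,n4}
  DF(n2)={n1}
  DF(n3)={n3,n4,n6}
  DF(n4)={n6}
  DF(n5)={n3,n6}
  DF(n6)=∅

φ for i: defs {n0,n4,n6}
  DF⁺ = {n6}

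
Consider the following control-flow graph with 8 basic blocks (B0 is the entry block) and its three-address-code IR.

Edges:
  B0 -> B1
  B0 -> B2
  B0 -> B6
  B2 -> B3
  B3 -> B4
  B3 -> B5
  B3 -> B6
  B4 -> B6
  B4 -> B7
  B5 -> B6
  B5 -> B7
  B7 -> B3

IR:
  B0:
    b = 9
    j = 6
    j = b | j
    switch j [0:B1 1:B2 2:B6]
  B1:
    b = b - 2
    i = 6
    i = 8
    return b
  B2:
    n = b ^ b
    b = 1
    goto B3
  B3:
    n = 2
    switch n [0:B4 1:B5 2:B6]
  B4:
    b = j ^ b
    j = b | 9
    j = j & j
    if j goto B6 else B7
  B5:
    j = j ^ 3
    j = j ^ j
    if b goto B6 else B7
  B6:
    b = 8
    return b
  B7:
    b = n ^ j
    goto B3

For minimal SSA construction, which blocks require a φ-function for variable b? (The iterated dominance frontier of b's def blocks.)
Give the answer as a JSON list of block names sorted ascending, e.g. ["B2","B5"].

Answer: ["B3", "B6", "B7"]

Derivation:
idom tree: B1←B0 B2←B0 B3←B2 B4←B3 B5←B3 B6←B0 B7←B3
Join-block Dom:
  B3: preds {B2,B7}: {B0,B2} ∩ {B0,B2,B3,B7} = {B0,B2}; idom=B2
  B6: preds {B0,B3,B4,B5}: {B0} ∩ {B0,B2,B3} ∩ {B0,B2,B3,B4} ∩ {B0,B2,B3,B5} = {B0}; idom=B0
  B7: preds {B4,B5}: {B0,B2,B3,B4} ∩ {B0,B2,B3,B5} = {B0,B2,B3}; idom=B3

DF walk-up:
  B3←B2: walk · to B2
  B3←B7: walk B7→B3 to B2
  B6←B0: walk · to B0
  B6←B3: walk B3→B2 to B0
  B6←B4: walk B4→B3→B2 to B0
  B6←B5: walk B5→B3→B2 to B0
  B7←B4: walk B4 to B3
  B7←B5: walk B5 to B3
  B0 → ∅
  B1 → ∅
  B2 → {B6}
  B3 → {B3,B6}
  B4 → {B6,B7}
  B5 → {B6,B7}
  B6 → ∅
  B7 → {B3}

φ for b: defs {B0,B1,B2,B4,B6,B7}
  DF⁺ = {B3,B6,B7}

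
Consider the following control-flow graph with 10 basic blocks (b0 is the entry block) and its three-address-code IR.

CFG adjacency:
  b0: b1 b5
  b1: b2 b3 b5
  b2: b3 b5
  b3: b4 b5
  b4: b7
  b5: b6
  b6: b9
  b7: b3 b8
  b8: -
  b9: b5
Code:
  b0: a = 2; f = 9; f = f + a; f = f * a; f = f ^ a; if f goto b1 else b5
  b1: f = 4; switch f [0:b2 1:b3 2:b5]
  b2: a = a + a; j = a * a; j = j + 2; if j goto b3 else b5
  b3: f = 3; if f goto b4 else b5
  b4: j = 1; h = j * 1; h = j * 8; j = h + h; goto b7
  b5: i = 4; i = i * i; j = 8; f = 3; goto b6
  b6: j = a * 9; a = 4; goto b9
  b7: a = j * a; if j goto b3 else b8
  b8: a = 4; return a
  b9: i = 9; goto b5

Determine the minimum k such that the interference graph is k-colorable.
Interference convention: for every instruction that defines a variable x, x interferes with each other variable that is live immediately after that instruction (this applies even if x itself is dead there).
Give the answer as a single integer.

Answer: 3

Working:
Block summaries:
  b0 def {a,f} use ∅
  b1 def {f} use ∅
  b2 def {a,j} use {a}
  b3 def {f} use ∅
  b4 def {h,j} use ∅
  b5 def {f,i,j} use ∅
  b6 def {a,j} use {a}
  b7 def {a} use {a,j}
  b8 def {a} use ∅
  b9 def {i} use ∅

Liveness:
  b0 li=∅ lo={a}
  b1 li={a} lo={a}
  b2 li={a} lo={a}
  b3 li={a} lo={a}
  b4 li={a} lo={a,j}
  b5 li={a} lo={a}
  b6 li={a} lo={a}
  b7 li={a,j} lo={a}
  b8 li=∅ lo=∅
  b9 li={a} lo={a}

Conflict graph:
  a — {f,h,i,j}
  f — {a}
  h — {a,j}
  i — {a}
  j — {a,h}

Registers:
  lower bound: {a,h,j} mutually conflict ⇒ χ ≥ 3
  assign a→R0 f→R1 h→R1 i→R1 j→R2 — no edge inside a register ⇒ χ ≤ 3
  χ = 3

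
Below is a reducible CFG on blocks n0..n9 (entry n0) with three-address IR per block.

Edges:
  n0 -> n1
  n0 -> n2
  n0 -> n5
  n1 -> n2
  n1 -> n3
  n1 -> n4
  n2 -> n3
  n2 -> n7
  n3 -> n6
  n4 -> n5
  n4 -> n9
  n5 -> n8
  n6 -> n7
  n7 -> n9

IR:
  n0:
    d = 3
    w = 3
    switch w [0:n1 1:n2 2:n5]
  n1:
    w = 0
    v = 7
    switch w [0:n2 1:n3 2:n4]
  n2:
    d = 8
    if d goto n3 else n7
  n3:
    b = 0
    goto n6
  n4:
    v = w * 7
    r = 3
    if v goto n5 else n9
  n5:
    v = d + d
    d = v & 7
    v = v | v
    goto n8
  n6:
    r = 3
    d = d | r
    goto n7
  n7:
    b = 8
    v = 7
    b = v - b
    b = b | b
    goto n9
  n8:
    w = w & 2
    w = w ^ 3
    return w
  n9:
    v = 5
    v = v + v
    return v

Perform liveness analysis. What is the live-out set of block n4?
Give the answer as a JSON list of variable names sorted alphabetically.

def/use:
  n0: def={d,w} ue=∅
  n1: def={v,w} ue=∅
  n2: def={d} ue=∅
  n3: def={b} ue=∅
  n4: def={r,v} ue={w}
  n5: def={d,v} ue={d}
  n6: def={d,r} ue={d}
  n7: def={b,v} ue=∅
  n8: def={w} ue={w}
  n9: def={v} ue=∅

Backward fixpoint:
  n0: in=∅ out={d,w}
  n1: in={d} out={d,w}
  n2: in=∅ out={d}
  n3: in={d} out={d}
  n4: in={d,w} out={d,w}
  n5: in={d,w} out={w}
  n6: in={d} out=∅
  n7: in=∅ out=∅
  n8: in={w} out=∅
  n9: in=∅ out=∅

live-out(n4) = ["d", "w"]

Answer: ["d", "w"]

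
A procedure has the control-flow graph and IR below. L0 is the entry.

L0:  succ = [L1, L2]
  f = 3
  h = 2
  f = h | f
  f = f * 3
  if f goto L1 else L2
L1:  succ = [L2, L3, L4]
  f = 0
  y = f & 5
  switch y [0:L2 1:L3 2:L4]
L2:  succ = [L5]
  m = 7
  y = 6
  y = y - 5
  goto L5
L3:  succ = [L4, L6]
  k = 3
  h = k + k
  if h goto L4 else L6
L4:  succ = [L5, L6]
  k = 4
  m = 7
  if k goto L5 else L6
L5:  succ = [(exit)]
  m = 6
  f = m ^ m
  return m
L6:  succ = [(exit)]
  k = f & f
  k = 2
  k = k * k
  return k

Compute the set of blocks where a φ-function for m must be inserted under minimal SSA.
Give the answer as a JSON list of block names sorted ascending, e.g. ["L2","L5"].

Answer: ["L5", "L6"]

Analysis:
idom tree: L1←L0 L2←L0 L3←L1 L4←L1 L5←L0 L6←L1
Join-block Dom:
  L2: preds {L0,L1}: {L0} ∩ {L0,L1} = {L0}; idom=L0
  L4: preds {L1,L3}: {L0,L1} ∩ {L0,L1,L3} = {L0,L1}; idom=L1
  L5: preds {L2,L4}: {L0,L2} ∩ {L0,L1,L4} = {L0}; idom=L0
  L6: preds {L3,L4}: {L0,L1,L3} ∩ {L0,L1,L4} = {L0,L1}; idom=L1

DF derivation:
  join L2 pred L0: · stop@L0
  join L2 pred L1: L1 stop@L0
  join L4 pred L1: · stop@L1
  join L4 pred L3: L3 stop@L1
  join L5 pred L2: L2 stop@L0
  join L5 pred L4: L4→L1 stop@L0
  join L6 pred L3: L3 stop@L1
  join L6 pred L4: L4 stop@L1
  DF(L0)=∅
  DF(L1)={L2,L5}
  DF(L2)={L5}
  DF(L3)={L4,L6}
  DF(L4)={L5,L6}
  DF(L5)=∅
  DF(L6)=∅

φ for m: defs {L2,L4,L5}
  DF⁺ = {L5,L6}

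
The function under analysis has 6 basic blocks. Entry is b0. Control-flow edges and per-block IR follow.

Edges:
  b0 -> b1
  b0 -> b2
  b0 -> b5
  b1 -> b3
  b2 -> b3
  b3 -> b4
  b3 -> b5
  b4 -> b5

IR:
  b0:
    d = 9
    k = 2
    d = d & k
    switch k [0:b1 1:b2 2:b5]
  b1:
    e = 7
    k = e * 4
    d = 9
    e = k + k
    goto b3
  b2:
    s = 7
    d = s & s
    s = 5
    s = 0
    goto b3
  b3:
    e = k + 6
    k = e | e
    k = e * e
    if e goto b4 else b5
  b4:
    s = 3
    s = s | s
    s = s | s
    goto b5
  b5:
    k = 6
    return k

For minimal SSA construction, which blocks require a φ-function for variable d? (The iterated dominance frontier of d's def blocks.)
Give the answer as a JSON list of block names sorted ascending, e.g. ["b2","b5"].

Answer: ["b3", "b5"]

Analysis:
idom tree: b1←b0 b2←b0 b3←b0 b4←b3 b5←b0
Dom∩ at merges:
  b3: preds {b1,b2}: {b0,b1} ∩ {b0,b2} = {b0}; idom=b0
  b5: preds {b0,b3,b4}: {b0} ∩ {b0,b3} ∩ {b0,b3,b4} = {b0}; idom=b0

DF derivation:
  join b3 pred b1: b1 stop@b0
  join b3 pred b2: b2 stop@b0
  join b5 pred b0: · stop@b0
  join b5 pred b3: b3 stop@b0
  join b5 pred b4: b4→b3 stop@b0
  DF(b0)=∅
  DF(b1)={b3}
  DF(b2)={b3}
  DF(b3)={b5}
  DF(b4)={b5}
  DF(b5)=∅

φ for d: defs {b0,b1,b2}
  DF⁺ = {b3,b5}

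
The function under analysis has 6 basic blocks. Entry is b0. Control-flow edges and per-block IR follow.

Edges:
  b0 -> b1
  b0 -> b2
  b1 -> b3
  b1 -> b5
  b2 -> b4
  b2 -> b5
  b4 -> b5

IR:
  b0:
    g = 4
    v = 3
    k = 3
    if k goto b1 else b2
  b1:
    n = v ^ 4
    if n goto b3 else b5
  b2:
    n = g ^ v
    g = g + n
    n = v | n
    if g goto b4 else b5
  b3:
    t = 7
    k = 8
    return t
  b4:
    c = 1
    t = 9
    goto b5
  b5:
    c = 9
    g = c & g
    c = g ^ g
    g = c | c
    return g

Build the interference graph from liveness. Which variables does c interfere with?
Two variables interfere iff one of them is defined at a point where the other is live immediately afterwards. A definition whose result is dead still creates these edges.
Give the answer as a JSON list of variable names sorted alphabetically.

Answer: ["g"]

Working:
Per-block:
  b0 def {g,k,v} use ∅
  b1 def {n} use {v}
  b2 def {g,n} use {g,v}
  b3 def {k,t} use ∅
  b4 def {c,t} use ∅
  b5 def {c,g} use {g}

Live sets:
  b0: in=∅ out={g,v}
  b1: in={g,v} out={g}
  b2: in={g,v} out={g}
  b3: in=∅ out=∅
  b4: in={g} out={g}
  b5: in={g} out=∅

Interfere edges:
  c↔{g}
  g↔{c,k,n,t,v}
  k↔{g,t,v}
  n↔{g,v}
  t↔{g,k}
  v↔{g,k,n}

N(c) = ["g"]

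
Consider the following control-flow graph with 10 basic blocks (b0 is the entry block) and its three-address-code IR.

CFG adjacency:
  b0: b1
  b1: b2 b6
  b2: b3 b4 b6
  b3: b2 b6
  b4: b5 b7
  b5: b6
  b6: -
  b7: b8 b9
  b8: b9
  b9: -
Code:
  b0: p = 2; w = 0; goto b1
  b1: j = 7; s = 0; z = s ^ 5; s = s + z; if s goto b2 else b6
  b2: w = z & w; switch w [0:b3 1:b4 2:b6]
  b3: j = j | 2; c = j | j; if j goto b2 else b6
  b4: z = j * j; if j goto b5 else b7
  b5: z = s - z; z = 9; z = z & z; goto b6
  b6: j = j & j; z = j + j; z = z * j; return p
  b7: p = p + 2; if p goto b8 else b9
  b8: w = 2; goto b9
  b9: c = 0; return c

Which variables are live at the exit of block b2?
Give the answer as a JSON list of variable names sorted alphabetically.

Answer: ["j", "p", "s", "w", "z"]

Derivation:
Per-block:
  b0: {p,w} / ∅
  b1: {j,s,z} / ∅
  b2: {w} / {w,z}
  b3: {c,j} / {j}
  b4: {z} / {j}
  b5: {z} / {s,z}
  b6: {j,z} / {j,p}
  b7: {p} / {p}
  b8: {w} / ∅
  b9: {c} / ∅

Liveness:
  b0 li=∅ lo={p,w}
  b1 li={p,w} lo={j,p,s,w,z}
  b2 li={j,p,s,w,z} lo={j,p,s,w,z}
  b3 li={j,p,s,w,z} lo={j,p,s,w,z}
  b4 li={j,p,s} lo={j,p,s,z}
  b5 li={j,p,s,z} lo={j,p}
  b6 li={j,p} lo=∅
  b7 li={p} lo=∅
  b8 li=∅ lo=∅
  b9 li=∅ lo=∅

live-out(b2) = ["j", "p", "s", "w", "z"]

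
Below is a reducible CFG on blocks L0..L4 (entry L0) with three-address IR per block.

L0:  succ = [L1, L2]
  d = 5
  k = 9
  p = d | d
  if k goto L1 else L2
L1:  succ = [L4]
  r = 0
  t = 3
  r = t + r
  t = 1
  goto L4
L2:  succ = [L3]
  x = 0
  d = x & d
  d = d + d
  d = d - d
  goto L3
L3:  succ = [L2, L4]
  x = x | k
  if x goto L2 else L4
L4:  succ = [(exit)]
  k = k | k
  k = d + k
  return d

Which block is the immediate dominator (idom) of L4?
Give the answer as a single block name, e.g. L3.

idom tree: L1←L0 L2←L0 L3←L2 L4←L0
Join-block Dom:
  L2: preds {L0,L3}: {L0} ∩ {L0,L2,L3} = {L0}; idom=L0
  L4: preds {L1,L3}: {L0,L1} ∩ {L0,L2,L3} = {L0}; idom=L0

idom(L4) = L0

Answer: L0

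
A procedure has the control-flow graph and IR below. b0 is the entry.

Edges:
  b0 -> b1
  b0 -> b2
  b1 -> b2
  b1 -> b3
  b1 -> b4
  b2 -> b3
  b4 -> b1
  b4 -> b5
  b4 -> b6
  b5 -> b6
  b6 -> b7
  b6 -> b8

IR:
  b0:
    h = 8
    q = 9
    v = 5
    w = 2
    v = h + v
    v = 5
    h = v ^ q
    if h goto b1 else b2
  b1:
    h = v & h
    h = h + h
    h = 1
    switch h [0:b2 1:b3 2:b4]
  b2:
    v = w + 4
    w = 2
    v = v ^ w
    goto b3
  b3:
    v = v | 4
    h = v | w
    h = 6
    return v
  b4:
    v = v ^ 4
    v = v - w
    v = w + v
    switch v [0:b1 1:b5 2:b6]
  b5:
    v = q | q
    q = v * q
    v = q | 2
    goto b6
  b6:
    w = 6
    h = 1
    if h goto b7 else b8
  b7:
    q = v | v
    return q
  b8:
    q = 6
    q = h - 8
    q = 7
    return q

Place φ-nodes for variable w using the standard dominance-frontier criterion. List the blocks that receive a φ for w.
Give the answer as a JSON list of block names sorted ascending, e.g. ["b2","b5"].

idom tree: b1←b0 b2←b0 b3←b0 b4←b1 b5←b4 b6←b4 b7←b6 b8←b6
Dom at joins:
  b1: preds {b0,b4}: {b0} ∩ {b0,b1,b4} = {b0}; idom=b0
  b2: preds {b0,b1}: {b0} ∩ {b0,b1} = {b0}; idom=b0
  b3: preds {b1,b2}: {b0,b1} ∩ {b0,b2} = {b0}; idom=b0
  b6: preds {b4,b5}: {b0,b1,b4} ∩ {b0,b1,b4,b5} = {b0,b1,b4}; idom=b4

DF walk-up:
  b1←b0: walk · to b0
  b1←b4: walk b4→b1 to b0
  b2←b0: walk · to b0
  b2←b1: walk b1 to b0
  b3←b1: walk b1 to b0
  b3←b2: walk b2 to b0
  b6←b4: walk · to b4
  b6←b5: walk b5 to b4
  DF(b0)=∅
  DF(b1)={b1,b2,b3}
  DF(b2)={b3}
  DF(b3)=∅
  DF(b4)={b1}
  DF(b5)={b6}
  DF(b6)=∅
  DF(b7)=∅
  DF(b8)=∅

φ for w: defs {b0,b2,b6}
  DF⁺ = {b3}

Answer: ["b3"]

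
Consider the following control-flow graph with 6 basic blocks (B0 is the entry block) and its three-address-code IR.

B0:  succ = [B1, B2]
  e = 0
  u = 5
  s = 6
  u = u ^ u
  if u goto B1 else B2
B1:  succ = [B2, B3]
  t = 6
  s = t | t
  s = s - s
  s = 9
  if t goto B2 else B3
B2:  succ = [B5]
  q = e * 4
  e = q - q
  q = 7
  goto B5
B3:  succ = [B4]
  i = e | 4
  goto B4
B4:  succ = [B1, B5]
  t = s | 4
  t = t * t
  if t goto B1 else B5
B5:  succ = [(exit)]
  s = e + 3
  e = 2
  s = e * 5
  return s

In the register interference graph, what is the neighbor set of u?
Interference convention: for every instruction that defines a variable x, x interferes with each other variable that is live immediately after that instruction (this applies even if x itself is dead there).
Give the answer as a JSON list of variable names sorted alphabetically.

Answer: ["e", "s"]

Derivation:
Per-block:
  B0: {e,s,u} / ∅
  B1: {s,t} / ∅
  B2: {e,q} / {e}
  B3: {i} / {e}
  B4: {t} / {s}
  B5: {e,s} / {e}

Liveness:
  B0: in=∅ out={e}
  B1: in={e} out={e,s}
  B2: in={e} out={e}
  B3: in={e,s} out={e,s}
  B4: in={e,s} out={e}
  B5: in={e} out=∅

Interference:
  e↔{i,q,s,t,u}
  i↔{e,s}
  q↔{e}
  s↔{e,i,t,u}
  t↔{e,s}
  u↔{e,s}

N(u) = ["e", "s"]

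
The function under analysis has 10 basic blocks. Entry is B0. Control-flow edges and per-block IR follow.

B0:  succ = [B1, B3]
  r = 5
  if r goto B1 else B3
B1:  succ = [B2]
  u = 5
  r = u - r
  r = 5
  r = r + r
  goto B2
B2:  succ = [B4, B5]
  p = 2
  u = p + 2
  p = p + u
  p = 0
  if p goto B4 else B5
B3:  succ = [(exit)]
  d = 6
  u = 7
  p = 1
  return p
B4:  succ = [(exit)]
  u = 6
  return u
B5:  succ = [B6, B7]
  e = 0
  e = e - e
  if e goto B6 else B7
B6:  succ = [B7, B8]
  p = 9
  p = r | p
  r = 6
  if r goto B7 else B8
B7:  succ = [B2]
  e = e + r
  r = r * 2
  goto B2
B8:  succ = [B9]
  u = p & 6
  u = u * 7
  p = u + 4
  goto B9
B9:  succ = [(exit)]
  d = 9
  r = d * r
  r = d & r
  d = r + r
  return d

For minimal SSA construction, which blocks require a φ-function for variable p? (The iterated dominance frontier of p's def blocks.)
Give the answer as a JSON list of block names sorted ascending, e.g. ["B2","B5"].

idom tree: B1←B0 B2←B1 B3←B0 B4←B2 B5←B2 B6←B5 B7←B5 B8←B6 B9←B8
Dom∩ at merges:
  B2: preds {B1,B7}: {B0,B1} ∩ {B0,B1,B2,B5,B7} = {B0,B1}; idom=B1
  B7: preds {B5,B6}: {B0,B1,B2,B5} ∩ {B0,B1,B2,B5,B6} = {B0,B1,B2,B5}; idom=B5

DF derivation:
  join B2 pred B1: · stop@B1
  join B2 pred B7: B7→B5→B2 stop@B1
  join B7 pred B5: · stop@B5
  join B7 pred B6: B6 stop@B5
  DF(B0)=∅
  DF(B1)=∅
  DF(B2)={B2}
  DF(B3)=∅
  DF(B4)=∅
  DF(B5)={B2}
  DF(B6)={B7}
  DF(B7)={B2}
  DF(B8)=∅
  DF(B9)=∅

φ for p: defs {B2,B3,B6,B8}
  DF⁺ = {B2,B7}

Answer: ["B2", "B7"]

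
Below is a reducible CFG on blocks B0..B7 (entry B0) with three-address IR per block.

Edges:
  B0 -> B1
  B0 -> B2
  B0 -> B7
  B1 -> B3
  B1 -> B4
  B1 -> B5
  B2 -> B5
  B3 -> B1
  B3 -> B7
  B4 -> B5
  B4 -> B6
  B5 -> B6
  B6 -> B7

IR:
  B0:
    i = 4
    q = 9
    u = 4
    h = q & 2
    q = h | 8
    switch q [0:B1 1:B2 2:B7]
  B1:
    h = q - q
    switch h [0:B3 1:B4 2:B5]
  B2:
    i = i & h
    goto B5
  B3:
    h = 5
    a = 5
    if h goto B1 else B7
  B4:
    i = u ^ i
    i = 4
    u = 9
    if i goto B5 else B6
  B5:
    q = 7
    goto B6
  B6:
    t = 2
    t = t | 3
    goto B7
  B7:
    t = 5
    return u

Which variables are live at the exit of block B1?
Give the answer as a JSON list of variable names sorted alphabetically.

Answer: ["i", "q", "u"]

Working:
Block summaries:
  B0: def={h,i,q,u} ue=∅
  B1: def={h} ue={q}
  B2: def={i} ue={h,i}
  B3: def={a,h} ue=∅
  B4: def={i,u} ue={i,u}
  B5: def={q} ue=∅
  B6: def={t} ue=∅
  B7: def={t} ue={u}

Backward fixpoint:
  live B0: ∅→{h,i,q,u}
  live B1: {i,q,u}→{i,q,u}
  live B2: {h,i,u}→{u}
  live B3: {i,q,u}→{i,q,u}
  live B4: {i,u}→{u}
  live B5: {u}→{u}
  live B6: {u}→{u}
  live B7: {u}→∅

live-out(B1) = ["i", "q", "u"]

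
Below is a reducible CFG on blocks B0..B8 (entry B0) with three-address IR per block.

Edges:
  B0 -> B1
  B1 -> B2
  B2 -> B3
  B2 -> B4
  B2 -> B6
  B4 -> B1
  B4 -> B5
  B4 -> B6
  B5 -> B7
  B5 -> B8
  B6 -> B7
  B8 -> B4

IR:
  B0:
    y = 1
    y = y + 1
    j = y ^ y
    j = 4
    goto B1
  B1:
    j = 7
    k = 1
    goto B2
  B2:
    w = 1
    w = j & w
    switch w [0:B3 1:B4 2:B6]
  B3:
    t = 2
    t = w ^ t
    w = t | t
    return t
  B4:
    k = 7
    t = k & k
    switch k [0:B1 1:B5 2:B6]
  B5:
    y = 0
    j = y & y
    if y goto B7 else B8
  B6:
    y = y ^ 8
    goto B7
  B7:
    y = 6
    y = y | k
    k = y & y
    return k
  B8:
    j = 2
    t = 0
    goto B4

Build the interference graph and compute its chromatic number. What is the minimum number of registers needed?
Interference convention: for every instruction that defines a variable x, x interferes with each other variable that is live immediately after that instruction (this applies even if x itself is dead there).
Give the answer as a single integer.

def/use:
  B0: {j,y} / ∅
  B1: {j,k} / ∅
  B2: {w} / {j}
  B3: {t,w} / {w}
  B4: {k,t} / ∅
  B5: {j,y} / ∅
  B6: {y} / {y}
  B7: {k,y} / {k}
  B8: {j,t} / ∅

Live sets:
  live B0: ∅→{y}
  live B1: {y}→{j,k,y}
  live B2: {j,k,y}→{k,w,y}
  live B3: {w}→∅
  live B4: {y}→{k,y}
  live B5: {k}→{k,y}
  live B6: {k,y}→{k}
  live B7: {k}→∅
  live B8: {y}→{y}

Interfere edges:
  j: {k,w,y}
  k: {j,t,w,y}
  t: {k,w,y}
  w: {j,k,t,y}
  y: {j,k,t,w}

Chromatic number:
  lower bound: {j,k,w,y} mutually conflict ⇒ χ ≥ 4
  assign j→c3 k→c0 t→c3 w→c1 y→c2 — no edge inside a register ⇒ χ ≤ 4
  χ = 4

Answer: 4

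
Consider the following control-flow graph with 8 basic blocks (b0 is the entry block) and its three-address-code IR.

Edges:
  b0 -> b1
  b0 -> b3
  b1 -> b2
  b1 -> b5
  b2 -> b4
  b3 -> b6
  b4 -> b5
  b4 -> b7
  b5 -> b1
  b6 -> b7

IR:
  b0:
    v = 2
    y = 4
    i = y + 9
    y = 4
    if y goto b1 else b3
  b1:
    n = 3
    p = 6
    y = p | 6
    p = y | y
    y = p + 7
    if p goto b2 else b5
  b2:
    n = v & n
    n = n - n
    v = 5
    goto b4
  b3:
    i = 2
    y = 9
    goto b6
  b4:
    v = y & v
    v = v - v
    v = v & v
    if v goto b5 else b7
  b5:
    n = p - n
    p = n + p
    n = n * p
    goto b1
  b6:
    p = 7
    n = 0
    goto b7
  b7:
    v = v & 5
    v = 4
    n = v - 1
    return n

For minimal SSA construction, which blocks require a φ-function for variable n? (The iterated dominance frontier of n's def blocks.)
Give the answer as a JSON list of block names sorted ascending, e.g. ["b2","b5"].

idom tree: b1←b0 b2←b1 b3←b0 b4←b2 b5←b1 b6←b3 b7←b0
Join-block Dom:
  b1: preds {b0,b5}: {b0} ∩ {b0,b1,b5} = {b0}; idom=b0
  b5: preds {b1,b4}: {b0,b1} ∩ {b0,b1,b2,b4} = {b0,b1}; idom=b1
  b7: preds {b4,b6}: {b0,b1,b2,b4} ∩ {b0,b3,b6} = {b0}; idom=b0

Frontier:
  join b1 pred b0: · stop@b0
  join b1 pred b5: b5→b1 stop@b0
  join b5 pred b1: · stop@b1
  join b5 pred b4: b4→b2 stop@b1
  join b7 pred b4: b4→b2→b1 stop@b0
  join b7 pred b6: b6→b3 stop@b0
  b0 → ∅
  b1 → {b1,b7}
  b2 → {b5,b7}
  b3 → {b7}
  b4 → {b5,b7}
  b5 → {b1}
  b6 → {b7}
  b7 → ∅

φ for n: defs {b1,b2,b5,b6,b7}
  DF⁺ = {b1,b5,b7}

Answer: ["b1", "b5", "b7"]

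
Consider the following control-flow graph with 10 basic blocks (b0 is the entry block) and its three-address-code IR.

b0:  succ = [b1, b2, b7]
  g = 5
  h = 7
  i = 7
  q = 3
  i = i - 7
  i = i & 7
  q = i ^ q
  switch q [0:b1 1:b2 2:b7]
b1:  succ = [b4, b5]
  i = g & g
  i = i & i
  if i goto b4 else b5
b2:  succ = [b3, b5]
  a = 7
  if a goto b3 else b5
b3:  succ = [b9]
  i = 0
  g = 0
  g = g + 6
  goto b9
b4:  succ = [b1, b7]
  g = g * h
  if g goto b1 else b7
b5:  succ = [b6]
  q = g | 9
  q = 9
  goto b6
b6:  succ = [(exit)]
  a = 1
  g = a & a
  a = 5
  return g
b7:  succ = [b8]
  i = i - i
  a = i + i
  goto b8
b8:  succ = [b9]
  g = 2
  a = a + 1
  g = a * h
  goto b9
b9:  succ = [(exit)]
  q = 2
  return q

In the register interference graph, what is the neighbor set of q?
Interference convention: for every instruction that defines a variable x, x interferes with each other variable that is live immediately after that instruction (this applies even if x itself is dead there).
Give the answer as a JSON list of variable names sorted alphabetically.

def/use:
  b0 def {g,h,i,q} use ∅
  b1 def {i} use {g}
  b2 def {a} use ∅
  b3 def {g,i} use ∅
  b4 def {g} use {g,h}
  b5 def {q} use {g}
  b6 def {a,g} use ∅
  b7 def {a,i} use {i}
  b8 def {a,g} use {a,h}
  b9 def {q} use ∅

Live sets:
  b0: in=∅ out={g,h,i}
  b1: in={g,h} out={g,h,i}
  b2: in={g} out={g}
  b3: in=∅ out=∅
  b4: in={g,h,i} out={g,h,i}
  b5: in={g} out=∅
  b6: in=∅ out=∅
  b7: in={h,i} out={a,h}
  b8: in={a,h} out=∅
  b9: in=∅ out=∅

Conflict graph:
  a: {g,h}
  g: {a,h,i,q}
  h: {a,g,i,q}
  i: {g,h,q}
  q: {g,h,i}

N(q) = ["g", "h", "i"]

Answer: ["g", "h", "i"]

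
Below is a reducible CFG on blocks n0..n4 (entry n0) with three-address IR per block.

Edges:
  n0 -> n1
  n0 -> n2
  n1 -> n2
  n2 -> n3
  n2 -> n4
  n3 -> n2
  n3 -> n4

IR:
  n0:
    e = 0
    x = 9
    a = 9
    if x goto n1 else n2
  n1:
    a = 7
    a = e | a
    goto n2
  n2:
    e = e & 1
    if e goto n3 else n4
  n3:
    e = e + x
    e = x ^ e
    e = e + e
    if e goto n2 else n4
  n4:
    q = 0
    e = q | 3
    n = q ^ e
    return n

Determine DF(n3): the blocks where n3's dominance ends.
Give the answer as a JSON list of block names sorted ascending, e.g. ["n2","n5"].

idom tree: n1←n0 n2←n0 n3←n2 n4←n2
Dom∩ at merges:
  n2: preds {n0,n1,n3}: {n0} ∩ {n0,n1} ∩ {n0,n2,n3} = {n0}; idom=n0
  n4: preds {n2,n3}: {n0,n2} ∩ {n0,n2,n3} = {n0,n2}; idom=n2

Frontier:
  join n2 pred n0: · stop@n0
  join n2 pred n1: n1 stop@n0
  join n2 pred n3: n3→n2 stop@n0
  join n4 pred n2: · stop@n2
  join n4 pred n3: n3 stop@n2
  n0: DF=∅
  n1: DF={n2}
  n2: DF={n2}
  n3: DF={n2,n4}
  n4: DF=∅

DF(n3) = ["n2", "n4"]

Answer: ["n2", "n4"]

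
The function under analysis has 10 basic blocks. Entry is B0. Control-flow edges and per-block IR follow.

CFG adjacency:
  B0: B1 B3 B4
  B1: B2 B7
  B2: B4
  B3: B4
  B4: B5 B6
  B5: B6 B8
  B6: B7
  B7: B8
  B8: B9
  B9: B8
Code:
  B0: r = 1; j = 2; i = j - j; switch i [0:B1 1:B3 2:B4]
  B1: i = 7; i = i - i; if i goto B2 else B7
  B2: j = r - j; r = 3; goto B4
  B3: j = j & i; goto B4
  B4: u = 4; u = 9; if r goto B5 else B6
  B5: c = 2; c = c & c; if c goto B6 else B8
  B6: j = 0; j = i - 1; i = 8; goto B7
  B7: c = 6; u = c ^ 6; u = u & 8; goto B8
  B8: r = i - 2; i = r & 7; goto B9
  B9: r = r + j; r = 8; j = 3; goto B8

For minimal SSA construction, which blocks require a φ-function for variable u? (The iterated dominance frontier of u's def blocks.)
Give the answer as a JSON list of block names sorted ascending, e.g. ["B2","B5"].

Answer: ["B7", "B8"]

Working:
idom tree: B1←B0 B2←B1 B3←B0 B4←B0 B5←B4 B6←B4 B7←B0 B8←B0 B9←B8
Join-block Dom:
  B4: preds {B0,B2,B3}: {B0} ∩ {B0,B1,B2} ∩ {B0,B3} = {B0}; idom=B0
  B6: preds {B4,B5}: {B0,B4} ∩ {B0,B4,B5} = {B0,B4}; idom=B4
  B7: preds {B1,B6}: {B0,B1} ∩ {B0,B4,B6} = {B0}; idom=B0
  B8: preds {B5,B7,B9}: {B0,B4,B5} ∩ {B0,B7} ∩ {B0,B8,B9} = {B0}; idom=B0

DF walk-up:
  join B4 pred B0: · stop@B0
  join B4 pred B2: B2→B1 stop@B0
  join B4 pred B3: B3 stop@B0
  join B6 pred B4: · stop@B4
  join B6 pred B5: B5 stop@B4
  join B7 pred B1: B1 stop@B0
  join B7 pred B6: B6→B4 stop@B0
  join B8 pred B5: B5→B4 stop@B0
  join B8 pred B7: B7 stop@B0
  join B8 pred B9: B9→B8 stop@B0
  B0 → ∅
  B1 → {B4,B7}
  B2 → {B4}
  B3 → {B4}
  B4 → {B7,B8}
  B5 → {B6,B8}
  B6 → {B7}
  B7 → {B8}
  B8 → {B8}
  B9 → {B8}

φ for u: defs {B4,B7}
  DF⁺ = {B7,B8}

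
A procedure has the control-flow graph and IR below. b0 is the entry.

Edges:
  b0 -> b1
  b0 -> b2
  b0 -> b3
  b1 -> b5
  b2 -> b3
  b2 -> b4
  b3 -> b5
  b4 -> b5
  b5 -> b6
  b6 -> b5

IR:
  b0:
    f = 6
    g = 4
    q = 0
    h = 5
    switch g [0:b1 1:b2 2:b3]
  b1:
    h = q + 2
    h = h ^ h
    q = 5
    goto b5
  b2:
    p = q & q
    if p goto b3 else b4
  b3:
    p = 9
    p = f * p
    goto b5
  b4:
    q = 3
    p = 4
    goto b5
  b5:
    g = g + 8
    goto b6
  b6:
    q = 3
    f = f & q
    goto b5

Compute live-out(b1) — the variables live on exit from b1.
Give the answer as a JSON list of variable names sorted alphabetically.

Answer: ["f", "g"]

Derivation:
Block summaries:
  b0: def={f,g,h,q} ue=∅
  b1: def={h,q} ue={q}
  b2: def={p} ue={q}
  b3: def={p} ue={f}
  b4: def={p,q} ue=∅
  b5: def={g} ue={g}
  b6: def={f,q} ue={f}

Liveness:
  b0: in=∅ out={f,g,q}
  b1: in={f,g,q} out={f,g}
  b2: in={f,g,q} out={f,g}
  b3: in={f,g} out={f,g}
  b4: in={f,g} out={f,g}
  b5: in={f,g} out={f,g}
  b6: in={f,g} out={f,g}

live-out(b1) = ["f", "g"]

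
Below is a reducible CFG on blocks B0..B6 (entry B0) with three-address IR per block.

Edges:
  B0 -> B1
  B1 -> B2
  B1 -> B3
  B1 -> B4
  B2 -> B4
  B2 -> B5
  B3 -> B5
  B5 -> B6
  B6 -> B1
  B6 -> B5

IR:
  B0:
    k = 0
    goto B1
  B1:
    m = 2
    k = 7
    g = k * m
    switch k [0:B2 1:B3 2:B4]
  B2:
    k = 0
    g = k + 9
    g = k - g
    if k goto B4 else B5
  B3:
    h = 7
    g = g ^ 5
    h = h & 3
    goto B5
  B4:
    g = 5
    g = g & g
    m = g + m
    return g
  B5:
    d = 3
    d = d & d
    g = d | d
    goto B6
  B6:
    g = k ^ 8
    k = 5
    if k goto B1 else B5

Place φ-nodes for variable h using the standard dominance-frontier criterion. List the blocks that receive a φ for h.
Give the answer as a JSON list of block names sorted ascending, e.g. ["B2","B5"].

Answer: ["B1", "B5"]

Derivation:
idom tree: B1←B0 B2←B1 B3←B1 B4←B1 B5←B1 B6←B5
Dom at joins:
  B1: preds {B0,B6}: {B0} ∩ {B0,B1,B5,B6} = {B0}; idom=B0
  B4: preds {B1,B2}: {B0,B1} ∩ {B0,B1,B2} = {B0,B1}; idom=B1
  B5: preds {B2,B3,B6}: {B0,B1,B2} ∩ {B0,B1,B3} ∩ {B0,B1,B5,B6} = {B0,B1}; idom=B1

Frontier:
  B1←B0: walk · to B0
  B1←B6: walk B6→B5→B1 to B0
  B4←B1: walk · to B1
  B4←B2: walk B2 to B1
  B5←B2: walk B2 to B1
  B5←B3: walk B3 to B1
  B5←B6: walk B6→B5 to B1
  B0 → ∅
  B1 → {B1}
  B2 → {B4,B5}
  B3 → {B5}
  B4 → ∅
  B5 → {B1,B5}
  B6 → {B1,B5}

φ for h: defs {B3}
  DF⁺ = {B1,B5}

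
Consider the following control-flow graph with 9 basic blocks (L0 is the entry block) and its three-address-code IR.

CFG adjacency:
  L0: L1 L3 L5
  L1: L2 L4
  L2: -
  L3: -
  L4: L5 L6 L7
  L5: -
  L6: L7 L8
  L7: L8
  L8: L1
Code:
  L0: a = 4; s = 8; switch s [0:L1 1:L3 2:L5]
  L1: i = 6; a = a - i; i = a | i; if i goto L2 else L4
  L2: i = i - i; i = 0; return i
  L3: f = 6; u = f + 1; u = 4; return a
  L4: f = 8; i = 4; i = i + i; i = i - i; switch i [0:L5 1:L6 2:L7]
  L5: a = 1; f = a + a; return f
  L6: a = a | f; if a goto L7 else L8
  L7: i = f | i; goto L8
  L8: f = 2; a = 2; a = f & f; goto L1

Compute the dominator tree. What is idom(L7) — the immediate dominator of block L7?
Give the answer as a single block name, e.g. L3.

Answer: L4

Derivation:
idom tree: L1←L0 L2←L1 L3←L0 L4←L1 L5←L0 L6←L4 L7←L4 L8←L4
Join-block Dom:
  L1: preds {L0,L8}: {L0} ∩ {L0,L1,L4,L8} = {L0}; idom=L0
  L5: preds {L0,L4}: {L0} ∩ {L0,L1,L4} = {L0}; idom=L0
  L7: preds {L4,L6}: {L0,L1,L4} ∩ {L0,L1,L4,L6} = {L0,L1,L4}; idom=L4
  L8: preds {L6,L7}: {L0,L1,L4,L6} ∩ {L0,L1,L4,L7} = {L0,L1,L4}; idom=L4

idom(L7) = L4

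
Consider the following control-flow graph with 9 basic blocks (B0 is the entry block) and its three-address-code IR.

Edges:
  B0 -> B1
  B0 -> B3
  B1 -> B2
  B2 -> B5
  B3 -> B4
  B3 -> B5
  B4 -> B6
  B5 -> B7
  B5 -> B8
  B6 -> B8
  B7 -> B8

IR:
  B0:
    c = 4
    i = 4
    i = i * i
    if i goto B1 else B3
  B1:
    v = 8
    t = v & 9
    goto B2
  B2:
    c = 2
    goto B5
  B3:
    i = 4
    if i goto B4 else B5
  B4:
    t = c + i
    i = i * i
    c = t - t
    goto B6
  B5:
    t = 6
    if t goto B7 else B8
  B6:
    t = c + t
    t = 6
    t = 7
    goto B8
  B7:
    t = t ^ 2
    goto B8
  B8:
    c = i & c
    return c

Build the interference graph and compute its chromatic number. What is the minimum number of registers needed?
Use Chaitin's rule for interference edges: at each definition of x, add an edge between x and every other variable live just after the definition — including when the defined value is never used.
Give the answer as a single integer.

Per-block:
  B0: def={c,i} ue=∅
  B1: def={t,v} ue=∅
  B2: def={c} ue=∅
  B3: def={i} ue=∅
  B4: def={c,i,t} ue={c,i}
  B5: def={t} ue=∅
  B6: def={t} ue={c,t}
  B7: def={t} ue={t}
  B8: def={c} ue={c,i}

Liveness:
  live B0: ∅→{c,i}
  live B1: {i}→{i}
  live B2: {i}→{c,i}
  live B3: {c}→{c,i}
  live B4: {c,i}→{c,i,t}
  live B5: {c,i}→{c,i,t}
  live B6: {c,i,t}→{c,i}
  live B7: {c,i,t}→{c,i}
  live B8: {c,i}→∅

Conflict graph:
  c: {i,t}
  i: {c,t,v}
  t: {c,i}
  v: {i}

Chromatic number:
  clique {c,i,t} ⇒ need ≥ 3
  assign c→c1 i→c0 t→c2 v→c1 — no edge inside a register ⇒ χ ≤ 3
  χ = 3

Answer: 3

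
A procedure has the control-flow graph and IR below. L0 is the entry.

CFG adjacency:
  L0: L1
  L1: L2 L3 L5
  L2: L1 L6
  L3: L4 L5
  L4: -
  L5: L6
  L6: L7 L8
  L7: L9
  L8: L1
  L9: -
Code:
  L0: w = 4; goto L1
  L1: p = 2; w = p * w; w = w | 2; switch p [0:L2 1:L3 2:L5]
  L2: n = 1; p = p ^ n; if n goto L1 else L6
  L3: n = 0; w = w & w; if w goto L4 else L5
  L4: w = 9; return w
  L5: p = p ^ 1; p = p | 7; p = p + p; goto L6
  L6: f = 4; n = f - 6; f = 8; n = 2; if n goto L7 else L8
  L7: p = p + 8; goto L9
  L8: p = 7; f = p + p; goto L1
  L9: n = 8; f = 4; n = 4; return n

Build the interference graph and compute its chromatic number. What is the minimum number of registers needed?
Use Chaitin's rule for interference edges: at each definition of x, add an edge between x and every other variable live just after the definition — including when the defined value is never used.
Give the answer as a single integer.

def/use:
  L0: def={w} ue=∅
  L1: def={p,w} ue={w}
  L2: def={n,p} ue={p}
  L3: def={n,w} ue={w}
  L4: def={w} ue=∅
  L5: def={p} ue={p}
  L6: def={f,n} ue=∅
  L7: def={p} ue={p}
  L8: def={f,p} ue=∅
  L9: def={f,n} ue=∅

Liveness:
  live L0: ∅→{w}
  live L1: {w}→{p,w}
  live L2: {p,w}→{p,w}
  live L3: {p,w}→{p,w}
  live L4: ∅→∅
  live L5: {p,w}→{p,w}
  live L6: {p,w}→{p,w}
  live L7: {p}→∅
  live L8: {w}→{w}
  live L9: ∅→∅

Interference:
  f — {p,w}
  n — {p,w}
  p — {f,n,w}
  w — {f,n,p}

Chromatic number:
  lower bound: {f,p,w} mutually conflict ⇒ χ ≥ 3
  assign f→R2 n→R2 p→R0 w→R1 — no edge inside a register ⇒ χ ≤ 3
  χ = 3

Answer: 3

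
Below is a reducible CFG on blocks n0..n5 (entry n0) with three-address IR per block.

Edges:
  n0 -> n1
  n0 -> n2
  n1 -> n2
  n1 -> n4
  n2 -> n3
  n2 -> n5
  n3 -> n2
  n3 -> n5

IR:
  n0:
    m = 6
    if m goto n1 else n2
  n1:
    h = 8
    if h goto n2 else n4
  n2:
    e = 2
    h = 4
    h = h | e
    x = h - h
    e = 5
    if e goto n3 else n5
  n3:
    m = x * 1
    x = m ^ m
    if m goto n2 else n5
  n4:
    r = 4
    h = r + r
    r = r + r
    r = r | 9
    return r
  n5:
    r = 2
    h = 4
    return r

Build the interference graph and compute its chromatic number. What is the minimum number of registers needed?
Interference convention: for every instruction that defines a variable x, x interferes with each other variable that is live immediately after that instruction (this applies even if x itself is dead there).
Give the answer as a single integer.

Block summaries:
  n0: def={m} ue=∅
  n1: def={h} ue=∅
  n2: def={e,h,x} ue=∅
  n3: def={m,x} ue={x}
  n4: def={h,r} ue=∅
  n5: def={h,r} ue=∅

Liveness:
  live n0: ∅→∅
  live n1: ∅→∅
  live n2: ∅→{x}
  live n3: {x}→∅
  live n4: ∅→∅
  live n5: ∅→∅

Interference:
  e↔{h,x}
  h↔{e,r}
  m↔{x}
  r↔{h}
  x↔{e,m}

Chromatic number:
  clique {e,h} ⇒ need ≥ 2
  assign e→c0 h→c1 m→c0 r→c0 x→c1 — no edge inside a register ⇒ χ ≤ 2
  χ = 2

Answer: 2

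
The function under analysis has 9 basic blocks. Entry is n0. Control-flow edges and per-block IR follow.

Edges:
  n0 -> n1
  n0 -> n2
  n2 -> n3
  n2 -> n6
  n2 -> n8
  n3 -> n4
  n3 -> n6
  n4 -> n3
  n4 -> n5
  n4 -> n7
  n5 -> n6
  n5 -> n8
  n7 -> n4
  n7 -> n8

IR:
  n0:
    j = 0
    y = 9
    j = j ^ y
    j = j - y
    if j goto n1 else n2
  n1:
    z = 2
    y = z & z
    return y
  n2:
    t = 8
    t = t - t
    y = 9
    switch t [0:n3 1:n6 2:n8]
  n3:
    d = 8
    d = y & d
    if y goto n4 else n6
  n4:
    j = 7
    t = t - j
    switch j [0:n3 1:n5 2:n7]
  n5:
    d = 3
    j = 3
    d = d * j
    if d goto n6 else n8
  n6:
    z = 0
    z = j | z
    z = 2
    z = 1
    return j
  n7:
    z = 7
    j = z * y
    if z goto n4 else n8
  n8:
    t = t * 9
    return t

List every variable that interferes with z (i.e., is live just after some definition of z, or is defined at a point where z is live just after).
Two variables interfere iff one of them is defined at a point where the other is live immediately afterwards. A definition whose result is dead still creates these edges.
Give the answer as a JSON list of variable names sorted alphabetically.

def/use:
  n0: def={j,y} ue=∅
  n1: def={y,z} ue=∅
  n2: def={t,y} ue=∅
  n3: def={d} ue={y}
  n4: def={j,t} ue={t}
  n5: def={d,j} ue=∅
  n6: def={z} ue={j}
  n7: def={j,z} ue={y}
  n8: def={t} ue={t}

Live sets:
  n0 li=∅ lo={j}
  n1 li=∅ lo=∅
  n2 li={j} lo={j,t,y}
  n3 li={j,t,y} lo={j,t,y}
  n4 li={t,y} lo={j,t,y}
  n5 li={t} lo={j,t}
  n6 li={j} lo=∅
  n7 li={t,y} lo={t,y}
  n8 li={t} lo=∅

Interference:
  d — {j,t,y}
  j — {d,t,y,z}
  t — {d,j,y,z}
  y — {d,j,t,z}
  z — {j,t,y}

N(z) = ["j", "t", "y"]

Answer: ["j", "t", "y"]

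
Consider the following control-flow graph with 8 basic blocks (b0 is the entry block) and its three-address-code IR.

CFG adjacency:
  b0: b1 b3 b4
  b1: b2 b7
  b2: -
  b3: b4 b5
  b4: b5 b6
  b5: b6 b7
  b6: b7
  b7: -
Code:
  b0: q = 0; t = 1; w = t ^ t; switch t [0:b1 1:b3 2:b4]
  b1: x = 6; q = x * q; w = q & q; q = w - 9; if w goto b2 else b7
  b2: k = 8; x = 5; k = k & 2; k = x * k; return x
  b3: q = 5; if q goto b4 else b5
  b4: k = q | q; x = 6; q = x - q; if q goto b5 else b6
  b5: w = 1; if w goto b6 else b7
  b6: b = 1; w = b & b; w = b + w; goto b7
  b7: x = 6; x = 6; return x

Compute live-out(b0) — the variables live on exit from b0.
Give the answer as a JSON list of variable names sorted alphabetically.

def/use:
  b0 def {q,t,w} use ∅
  b1 def {q,w,x} use {q}
  b2 def {k,x} use ∅
  b3 def {q} use ∅
  b4 def {k,q,x} use {q}
  b5 def {w} use ∅
  b6 def {b,w} use ∅
  b7 def {x} use ∅

Live sets:
  b0: in=∅ out={q}
  b1: in={q} out=∅
  b2: in=∅ out=∅
  b3: in=∅ out={q}
  b4: in={q} out=∅
  b5: in=∅ out=∅
  b6: in=∅ out=∅
  b7: in=∅ out=∅

live-out(b0) = ["q"]

Answer: ["q"]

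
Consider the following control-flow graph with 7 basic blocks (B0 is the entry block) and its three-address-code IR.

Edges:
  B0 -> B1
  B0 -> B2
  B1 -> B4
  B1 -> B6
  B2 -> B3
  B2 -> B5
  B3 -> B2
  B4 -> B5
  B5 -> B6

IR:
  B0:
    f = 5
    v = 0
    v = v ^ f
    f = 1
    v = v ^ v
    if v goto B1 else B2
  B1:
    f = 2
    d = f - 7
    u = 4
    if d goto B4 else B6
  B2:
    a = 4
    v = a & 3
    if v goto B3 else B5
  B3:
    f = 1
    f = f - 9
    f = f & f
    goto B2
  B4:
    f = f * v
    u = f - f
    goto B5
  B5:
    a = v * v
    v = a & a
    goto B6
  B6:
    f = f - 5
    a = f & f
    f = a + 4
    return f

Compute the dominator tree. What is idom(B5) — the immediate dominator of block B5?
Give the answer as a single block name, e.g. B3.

Answer: B0

Working:
idom tree: B1←B0 B2←B0 B3←B2 B4←B1 B5←B0 B6←B0
Dom∩ at merges:
  B2: preds {B0,B3}: {B0} ∩ {B0,B2,B3} = {B0}; idom=B0
  B5: preds {B2,B4}: {B0,B2} ∩ {B0,B1,B4} = {B0}; idom=B0
  B6: preds {B1,B5}: {B0,B1} ∩ {B0,B5} = {B0}; idom=B0

idom(B5) = B0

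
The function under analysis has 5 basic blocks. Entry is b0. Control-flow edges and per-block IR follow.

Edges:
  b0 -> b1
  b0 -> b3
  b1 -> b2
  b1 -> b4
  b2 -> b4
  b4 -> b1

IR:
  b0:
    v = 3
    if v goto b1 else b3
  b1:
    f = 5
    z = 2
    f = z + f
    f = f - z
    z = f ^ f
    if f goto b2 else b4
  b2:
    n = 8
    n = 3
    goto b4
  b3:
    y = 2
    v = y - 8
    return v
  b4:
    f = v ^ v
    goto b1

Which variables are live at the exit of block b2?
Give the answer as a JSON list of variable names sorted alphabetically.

Answer: ["v"]

Working:
Block summaries:
  b0: {v} / ∅
  b1: {f,z} / ∅
  b2: {n} / ∅
  b3: {v,y} / ∅
  b4: {f} / {v}

Backward fixpoint:
  b0 li=∅ lo={v}
  b1 li={v} lo={v}
  b2 li={v} lo={v}
  b3 li=∅ lo=∅
  b4 li={v} lo={v}

live-out(b2) = ["v"]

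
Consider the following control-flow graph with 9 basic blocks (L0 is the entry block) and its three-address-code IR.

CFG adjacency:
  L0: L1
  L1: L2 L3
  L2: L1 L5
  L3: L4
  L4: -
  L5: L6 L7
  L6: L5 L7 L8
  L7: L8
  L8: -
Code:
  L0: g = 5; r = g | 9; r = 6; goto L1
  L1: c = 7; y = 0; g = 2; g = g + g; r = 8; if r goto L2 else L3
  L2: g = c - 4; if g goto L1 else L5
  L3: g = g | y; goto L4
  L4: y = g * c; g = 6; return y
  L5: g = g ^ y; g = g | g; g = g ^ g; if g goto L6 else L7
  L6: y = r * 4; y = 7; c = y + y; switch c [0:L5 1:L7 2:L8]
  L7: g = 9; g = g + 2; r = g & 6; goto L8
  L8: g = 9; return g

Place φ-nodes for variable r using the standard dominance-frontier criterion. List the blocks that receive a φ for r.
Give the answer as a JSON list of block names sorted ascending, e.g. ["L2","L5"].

Answer: ["L1", "L8"]

Derivation:
idom tree: L1←L0 L2←L1 L3←L1 L4←L3 L5←L2 L6←L5 L7←L5 L8←L5
Dom at joins:
  L1: preds {L0,L2}: {L0} ∩ {L0,L1,L2} = {L0}; idom=L0
  L5: preds {L2,L6}: {L0,L1,L2} ∩ {L0,L1,L2,L5,L6} = {L0,L1,L2}; idom=L2
  L7: preds {L5,L6}: {L0,L1,L2,L5} ∩ {L0,L1,L2,L5,L6} = {L0,L1,L2,L5}; idom=L5
  L8: preds {L6,L7}: {L0,L1,L2,L5,L6} ∩ {L0,L1,L2,L5,L7} = {L0,L1,L2,L5}; idom=L5

Frontier:
  join L1 pred L0: · stop@L0
  join L1 pred L2: L2→L1 stop@L0
  join L5 pred L2: · stop@L2
  join L5 pred L6: L6→L5 stop@L2
  join L7 pred L5: · stop@L5
  join L7 pred L6: L6 stop@L5
  join L8 pred L6: L6 stop@L5
  join L8 pred L7: L7 stop@L5
  L0 → ∅
  L1 → {L1}
  L2 → {L1}
  L3 → ∅
  L4 → ∅
  L5 → {L5}
  L6 → {L5,L7,L8}
  L7 → {L8}
  L8 → ∅

φ for r: defs {L0,L1,L7}
  DF⁺ = {L1,L8}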